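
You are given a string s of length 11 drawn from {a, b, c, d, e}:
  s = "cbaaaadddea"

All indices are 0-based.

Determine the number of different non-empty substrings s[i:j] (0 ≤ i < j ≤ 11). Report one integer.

sorted suffixes:
  #0 SA[0]=10  'a'
  #1 SA[1]=2  'aaaadddea'
  #2 SA[2]=3  'aaadddea'
  #3 SA[3]=4  'aadddea'
  #4 SA[4]=5  'adddea'
  #5 SA[5]=1  'baaaadddea'
  #6 SA[6]=0  'cbaaaadddea'
  #7 SA[7]=6  'dddea'
  #8 SA[8]=7  'ddea'
  #9 SA[9]=8  'dea'
  #10 SA[10]=9  'ea'

SA = [10, 2, 3, 4, 5, 1, 0, 6, 7, 8, 9]
i: (SA[i-1],SA[i]) lcp shared
  1: (10,2) 1 'a'
  2: (2,3) 3 'aaa'
  3: (3,4) 2 'aa'
  4: (4,5) 1 'a'
  5: (5,1) 0 ''
  6: (1,0) 0 ''
  7: (0,6) 0 ''
  8: (6,7) 2 'dd'
  9: (7,8) 1 'd'
  10: (8,9) 0 ''

n(n+1)/2 = 11·12/2 = 66
Σ LCP = 0 + 1 + 3 + 2 + 1 + 0 + 0 + 0 + 2 + 1 + 0 = 10
distinct = 66 − 10 = 56

56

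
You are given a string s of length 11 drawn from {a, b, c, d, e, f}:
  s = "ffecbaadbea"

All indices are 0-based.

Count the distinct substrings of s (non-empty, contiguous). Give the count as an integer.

rank→(start, suffix):
  0 → (10, 'a')
  1 → (5, 'aadbea')
  2 → (6, 'adbea')
  3 → (4, 'baadbea')
  4 → (8, 'bea')
  5 → (3, 'cbaadbea')
  6 → (7, 'dbea')
  7 → (9, 'ea')
  8 → (2, 'ecbaadbea')
  9 → (1, 'fecbaadbea')
  10 → (0, 'ffecbaadbea')

SA = [10, 5, 6, 4, 8, 3, 7, 9, 2, 1, 0]
[i] adj suffixes → lcp
  [1] 10/5 → 1 ('a')
  [2] 5/6 → 1 ('a')
  [3] 6/4 → 0 ('')
  [4] 4/8 → 1 ('b')
  [5] 8/3 → 0 ('')
  [6] 3/7 → 0 ('')
  [7] 7/9 → 0 ('')
  [8] 9/2 → 1 ('e')
  [9] 2/1 → 0 ('')
  [10] 1/0 → 1 ('f')

n(n+1)/2 = 11·12/2 = 66
Σ LCP = 0 + 1 + 1 + 0 + 1 + 0 + 0 + 0 + 1 + 0 + 1 = 5
distinct = 66 − 5 = 61

61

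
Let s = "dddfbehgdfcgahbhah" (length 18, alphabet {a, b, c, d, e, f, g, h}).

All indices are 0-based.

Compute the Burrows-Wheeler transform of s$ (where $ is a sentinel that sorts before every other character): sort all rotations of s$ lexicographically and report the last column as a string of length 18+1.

rank  rotation             last
    0  $dddfbehgdfcgahbhah  h
    1  ah$dddfbehgdfcgahbh  h
    2  ahbhah$dddfbehgdfcg  g
    3  behgdfcgahbhah$dddf  f
    4  bhah$dddfbehgdfcgah  h
    5  cgahbhah$dddfbehgdf  f
    6  dddfbehgdfcgahbhah$  $
    7  ddfbehgdfcgahbhah$d  d
    8  dfbehgdfcgahbhah$dd  d
    9  dfcgahbhah$dddfbehg  g
   10  ehgdfcgahbhah$dddfb  b
   11  fbehgdfcgahbhah$ddd  d
   12  fcgahbhah$dddfbehgd  d
   13  gahbhah$dddfbehgdfc  c
   14  gdfcgahbhah$dddfbeh  h
   15  h$dddfbehgdfcgahbha  a
   16  hah$dddfbehgdfcgahb  b
   17  hbhah$dddfbehgdfcga  a
   18  hgdfcgahbhah$dddfbe  e

hhgfhf$ddgbddchabae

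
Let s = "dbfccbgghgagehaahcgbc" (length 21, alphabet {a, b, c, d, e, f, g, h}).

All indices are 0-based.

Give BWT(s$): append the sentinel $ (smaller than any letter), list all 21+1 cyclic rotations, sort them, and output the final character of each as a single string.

chgagdcbcfh$gbhcabgeag

rank  rotation                last
    0  $dbfccbgghgagehaahcgbc  c
    1  aahcgbc$dbfccbgghgageh  h
    2  agehaahcgbc$dbfccbgghg  g
    3  ahcgbc$dbfccbgghgageha  a
    4  bc$dbfccbgghgagehaahcg  g
    5  bfccbgghgagehaahcgbc$d  d
    6  bgghgagehaahcgbc$dbfcc  c
    7  c$dbfccbgghgagehaahcgb  b
    8  cbgghgagehaahcgbc$dbfc  c
    9  ccbgghgagehaahcgbc$dbf  f
   10  cgbc$dbfccbgghgagehaah  h
   11  dbfccbgghgagehaahcgbc$  $
   12  ehaahcgbc$dbfccbgghgag  g
   13  fccbgghgagehaahcgbc$db  b
   14  gagehaahcgbc$dbfccbggh  h
   15  gbc$dbfccbgghgagehaahc  c
   16  gehaahcgbc$dbfccbgghga  a
   17  gghgagehaahcgbc$dbfccb  b
   18  ghgagehaahcgbc$dbfccbg  g
   19  haahcgbc$dbfccbgghgage  e
   20  hcgbc$dbfccbgghgagehaa  a
   21  hgagehaahcgbc$dbfccbgg  g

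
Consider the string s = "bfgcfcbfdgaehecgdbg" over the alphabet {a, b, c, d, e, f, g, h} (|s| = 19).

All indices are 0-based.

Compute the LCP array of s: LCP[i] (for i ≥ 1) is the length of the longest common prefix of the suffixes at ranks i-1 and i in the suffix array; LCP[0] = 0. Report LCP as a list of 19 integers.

sorted suffixes:
  #0 SA[0]=10  'aehecgdbg'
  #1 SA[1]=6  'bfdgaehecgdbg'
  #2 SA[2]=0  'bfgcfcbfdgaehecgdbg'
  #3 SA[3]=17  'bg'
  #4 SA[4]=5  'cbfdgaehecgdbg'
  #5 SA[5]=3  'cfcbfdgaehecgdbg'
  #6 SA[6]=14  'cgdbg'
  #7 SA[7]=16  'dbg'
  #8 SA[8]=8  'dgaehecgdbg'
  #9 SA[9]=13  'ecgdbg'
  #10 SA[10]=11  'ehecgdbg'
  #11 SA[11]=4  'fcbfdgaehecgdbg'
  #12 SA[12]=7  'fdgaehecgdbg'
  #13 SA[13]=1  'fgcfcbfdgaehecgdbg'
  #14 SA[14]=18  'g'
  #15 SA[15]=9  'gaehecgdbg'
  #16 SA[16]=2  'gcfcbfdgaehecgdbg'
  #17 SA[17]=15  'gdbg'
  #18 SA[18]=12  'hecgdbg'

SA = [10, 6, 0, 17, 5, 3, 14, 16, 8, 13, 11, 4, 7, 1, 18, 9, 2, 15, 12]
rank  pair      lcp
   1  s[10:],s[6:]  0  ''
   2  s[6:],s[0:]  2  'bf'
   3  s[0:],s[17:]  1  'b'
   4  s[17:],s[5:]  0  ''
   5  s[5:],s[3:]  1  'c'
   6  s[3:],s[14:]  1  'c'
   7  s[14:],s[16:]  0  ''
   8  s[16:],s[8:]  1  'd'
   9  s[8:],s[13:]  0  ''
  10  s[13:],s[11:]  1  'e'
  11  s[11:],s[4:]  0  ''
  12  s[4:],s[7:]  1  'f'
  13  s[7:],s[1:]  1  'f'
  14  s[1:],s[18:]  0  ''
  15  s[18:],s[9:]  1  'g'
  16  s[9:],s[2:]  1  'g'
  17  s[2:],s[15:]  1  'g'
  18  s[15:],s[12:]  0  ''

[0, 0, 2, 1, 0, 1, 1, 0, 1, 0, 1, 0, 1, 1, 0, 1, 1, 1, 0]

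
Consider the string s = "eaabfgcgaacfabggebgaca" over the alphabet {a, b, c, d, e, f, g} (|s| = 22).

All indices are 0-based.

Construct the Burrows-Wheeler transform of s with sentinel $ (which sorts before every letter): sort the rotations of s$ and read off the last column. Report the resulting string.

acegafgaaeaaag$gcbcbfgb

rank  rotation                 last
    0  $eaabfgcgaacfabggebgaca  a
    1  a$eaabfgcgaacfabggebgac  c
    2  aabfgcgaacfabggebgaca$e  e
    3  aacfabggebgaca$eaabfgcg  g
    4  abfgcgaacfabggebgaca$ea  a
    5  abggebgaca$eaabfgcgaacf  f
    6  aca$eaabfgcgaacfabggebg  g
    7  acfabggebgaca$eaabfgcga  a
    8  bfgcgaacfabggebgaca$eaa  a
    9  bgaca$eaabfgcgaacfabgge  e
   10  bggebgaca$eaabfgcgaacfa  a
   11  ca$eaabfgcgaacfabggebga  a
   12  cfabggebgaca$eaabfgcgaa  a
   13  cgaacfabggebgaca$eaabfg  g
   14  eaabfgcgaacfabggebgaca$  $
   15  ebgaca$eaabfgcgaacfabgg  g
   16  fabggebgaca$eaabfgcgaac  c
   17  fgcgaacfabggebgaca$eaab  b
   18  gaacfabggebgaca$eaabfgc  c
   19  gaca$eaabfgcgaacfabggeb  b
   20  gcgaacfabggebgaca$eaabf  f
   21  gebgaca$eaabfgcgaacfabg  g
   22  ggebgaca$eaabfgcgaacfab  b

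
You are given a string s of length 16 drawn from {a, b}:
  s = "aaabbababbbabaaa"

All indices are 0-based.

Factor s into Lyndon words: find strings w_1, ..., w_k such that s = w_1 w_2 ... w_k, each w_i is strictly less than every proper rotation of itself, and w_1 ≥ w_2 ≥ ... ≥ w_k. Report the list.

emit factor 1: 'aaabbababbbab' (i=0, period=13)
emit factor 2: 'a' (i=13, period=1)
emit factor 3: 'a' (i=14, period=1)
emit factor 4: 'a' (i=15, period=1)

["aaabbababbbab", "a", "a", "a"]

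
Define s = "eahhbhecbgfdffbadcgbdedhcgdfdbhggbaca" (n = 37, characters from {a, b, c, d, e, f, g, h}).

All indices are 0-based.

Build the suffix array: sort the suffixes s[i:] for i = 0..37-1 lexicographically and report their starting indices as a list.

[36, 34, 15, 1, 33, 14, 19, 8, 4, 29, 35, 7, 17, 24, 28, 16, 20, 26, 11, 22, 0, 6, 21, 13, 27, 10, 12, 32, 18, 25, 9, 31, 3, 23, 5, 30, 2]

rank | idx | suffix
   0 |  36 | a
   1 |  34 | aca
   2 |  15 | adcgbdedhcgdfdbhggbaca
   3 |   1 | ahhbhecbgfdffbadcgbdedhcgdfdbhggbaca
   4 |  33 | baca
   5 |  14 | badcgbdedhcgdfdbhggbaca
   6 |  19 | bdedhcgdfdbhggbaca
   7 |   8 | bgfdffbadcgbdedhcgdfdbhggbaca
   8 |   4 | bhecbgfdffbadcgbdedhcgdfdbhggbaca
   9 |  29 | bhggbaca
  10 |  35 | ca
  11 |   7 | cbgfdffbadcgbdedhcgdfdbhggbaca
  12 |  17 | cgbdedhcgdfdbhggbaca
  13 |  24 | cgdfdbhggbaca
  14 |  28 | dbhggbaca
  15 |  16 | dcgbdedhcgdfdbhggbaca
  16 |  20 | dedhcgdfdbhggbaca
  17 |  26 | dfdbhggbaca
  18 |  11 | dffbadcgbdedhcgdfdbhggbaca
  19 |  22 | dhcgdfdbhggbaca
  20 |   0 | eahhbhecbgfdffbadcgbdedhcgdfdbhggbaca
  21 |   6 | ecbgfdffbadcgbdedhcgdfdbhggbaca
  22 |  21 | edhcgdfdbhggbaca
  23 |  13 | fbadcgbdedhcgdfdbhggbaca
  24 |  27 | fdbhggbaca
  25 |  10 | fdffbadcgbdedhcgdfdbhggbaca
  26 |  12 | ffbadcgbdedhcgdfdbhggbaca
  27 |  32 | gbaca
  28 |  18 | gbdedhcgdfdbhggbaca
  29 |  25 | gdfdbhggbaca
  30 |   9 | gfdffbadcgbdedhcgdfdbhggbaca
  31 |  31 | ggbaca
  32 |   3 | hbhecbgfdffbadcgbdedhcgdfdbhggbaca
  33 |  23 | hcgdfdbhggbaca
  34 |   5 | hecbgfdffbadcgbdedhcgdfdbhggbaca
  35 |  30 | hggbaca
  36 |   2 | hhbhecbgfdffbadcgbdedhcgdfdbhggbaca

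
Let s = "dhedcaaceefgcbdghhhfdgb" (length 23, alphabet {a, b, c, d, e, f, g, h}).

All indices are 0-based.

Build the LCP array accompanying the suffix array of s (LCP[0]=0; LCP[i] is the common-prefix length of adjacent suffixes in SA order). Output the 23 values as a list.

rank | idx | suffix
   0 |   5 | aaceefgcbdghhhfdgb
   1 |   6 | aceefgcbdghhhfdgb
   2 |  22 | b
   3 |  13 | bdghhhfdgb
   4 |   4 | caaceefgcbdghhhfdgb
   5 |  12 | cbdghhhfdgb
   6 |   7 | ceefgcbdghhhfdgb
   7 |   3 | dcaaceefgcbdghhhfdgb
   8 |  20 | dgb
   9 |  14 | dghhhfdgb
  10 |   0 | dhedcaaceefgcbdghhhfdgb
  11 |   2 | edcaaceefgcbdghhhfdgb
  12 |   8 | eefgcbdghhhfdgb
  13 |   9 | efgcbdghhhfdgb
  14 |  19 | fdgb
  15 |  10 | fgcbdghhhfdgb
  16 |  21 | gb
  17 |  11 | gcbdghhhfdgb
  18 |  15 | ghhhfdgb
  19 |   1 | hedcaaceefgcbdghhhfdgb
  20 |  18 | hfdgb
  21 |  17 | hhfdgb
  22 |  16 | hhhfdgb

SA = [5, 6, 22, 13, 4, 12, 7, 3, 20, 14, 0, 2, 8, 9, 19, 10, 21, 11, 15, 1, 18, 17, 16]
rank  pair      lcp
   1  s[5:],s[6:]  1  'a'
   2  s[6:],s[22:]  0  ''
   3  s[22:],s[13:]  1  'b'
   4  s[13:],s[4:]  0  ''
   5  s[4:],s[12:]  1  'c'
   6  s[12:],s[7:]  1  'c'
   7  s[7:],s[3:]  0  ''
   8  s[3:],s[20:]  1  'd'
   9  s[20:],s[14:]  2  'dg'
  10  s[14:],s[0:]  1  'd'
  11  s[0:],s[2:]  0  ''
  12  s[2:],s[8:]  1  'e'
  13  s[8:],s[9:]  1  'e'
  14  s[9:],s[19:]  0  ''
  15  s[19:],s[10:]  1  'f'
  16  s[10:],s[21:]  0  ''
  17  s[21:],s[11:]  1  'g'
  18  s[11:],s[15:]  1  'g'
  19  s[15:],s[1:]  0  ''
  20  s[1:],s[18:]  1  'h'
  21  s[18:],s[17:]  1  'h'
  22  s[17:],s[16:]  2  'hh'

[0, 1, 0, 1, 0, 1, 1, 0, 1, 2, 1, 0, 1, 1, 0, 1, 0, 1, 1, 0, 1, 1, 2]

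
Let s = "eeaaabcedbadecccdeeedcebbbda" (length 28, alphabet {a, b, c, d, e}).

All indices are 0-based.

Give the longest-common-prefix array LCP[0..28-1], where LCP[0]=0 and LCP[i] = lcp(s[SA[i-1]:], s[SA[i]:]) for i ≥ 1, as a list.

sorted suffixes:
  #0 SA[0]=27  'a'
  #1 SA[1]=2  'aaabcedbadecccdeeedcebbbda'
  #2 SA[2]=3  'aabcedbadecccdeeedcebbbda'
  #3 SA[3]=4  'abcedbadecccdeeedcebbbda'
  #4 SA[4]=10  'adecccdeeedcebbbda'
  #5 SA[5]=9  'badecccdeeedcebbbda'
  #6 SA[6]=23  'bbbda'
  #7 SA[7]=24  'bbda'
  #8 SA[8]=5  'bcedbadecccdeeedcebbbda'
  #9 SA[9]=25  'bda'
  #10 SA[10]=13  'cccdeeedcebbbda'
  #11 SA[11]=14  'ccdeeedcebbbda'
  #12 SA[12]=15  'cdeeedcebbbda'
  #13 SA[13]=21  'cebbbda'
  #14 SA[14]=6  'cedbadecccdeeedcebbbda'
  #15 SA[15]=26  'da'
  #16 SA[16]=8  'dbadecccdeeedcebbbda'
  #17 SA[17]=20  'dcebbbda'
  #18 SA[18]=11  'decccdeeedcebbbda'
  #19 SA[19]=16  'deeedcebbbda'
  #20 SA[20]=1  'eaaabcedbadecccdeeedcebbbda'
  #21 SA[21]=22  'ebbbda'
  #22 SA[22]=12  'ecccdeeedcebbbda'
  #23 SA[23]=7  'edbadecccdeeedcebbbda'
  #24 SA[24]=19  'edcebbbda'
  #25 SA[25]=0  'eeaaabcedbadecccdeeedcebbbda'
  #26 SA[26]=18  'eedcebbbda'
  #27 SA[27]=17  'eeedcebbbda'

SA = [27, 2, 3, 4, 10, 9, 23, 24, 5, 25, 13, 14, 15, 21, 6, 26, 8, 20, 11, 16, 1, 22, 12, 7, 19, 0, 18, 17]
i: (SA[i-1],SA[i]) lcp shared
  1: (27,2) 1 'a'
  2: (2,3) 2 'aa'
  3: (3,4) 1 'a'
  4: (4,10) 1 'a'
  5: (10,9) 0 ''
  6: (9,23) 1 'b'
  7: (23,24) 2 'bb'
  8: (24,5) 1 'b'
  9: (5,25) 1 'b'
  10: (25,13) 0 ''
  11: (13,14) 2 'cc'
  12: (14,15) 1 'c'
  13: (15,21) 1 'c'
  14: (21,6) 2 'ce'
  15: (6,26) 0 ''
  16: (26,8) 1 'd'
  17: (8,20) 1 'd'
  18: (20,11) 1 'd'
  19: (11,16) 2 'de'
  20: (16,1) 0 ''
  21: (1,22) 1 'e'
  22: (22,12) 1 'e'
  23: (12,7) 1 'e'
  24: (7,19) 2 'ed'
  25: (19,0) 1 'e'
  26: (0,18) 2 'ee'
  27: (18,17) 2 'ee'

[0, 1, 2, 1, 1, 0, 1, 2, 1, 1, 0, 2, 1, 1, 2, 0, 1, 1, 1, 2, 0, 1, 1, 1, 2, 1, 2, 2]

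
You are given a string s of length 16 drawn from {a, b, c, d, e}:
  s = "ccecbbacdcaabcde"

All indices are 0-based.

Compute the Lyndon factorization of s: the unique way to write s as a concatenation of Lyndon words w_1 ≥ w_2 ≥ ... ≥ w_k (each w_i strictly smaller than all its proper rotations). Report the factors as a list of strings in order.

["cce", "c", "b", "b", "acdc", "aabcde"]

emit factor 1: 'cce' (i=0, period=3)
emit factor 2: 'c' (i=3, period=1)
emit factor 3: 'b' (i=4, period=1)
emit factor 4: 'b' (i=5, period=1)
emit factor 5: 'acdc' (i=6, period=4)
emit factor 6: 'aabcde' (i=10, period=6)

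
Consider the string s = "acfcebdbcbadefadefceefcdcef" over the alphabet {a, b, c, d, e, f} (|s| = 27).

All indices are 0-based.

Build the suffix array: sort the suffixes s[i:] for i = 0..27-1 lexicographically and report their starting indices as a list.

[0, 10, 14, 9, 7, 5, 8, 22, 3, 18, 24, 1, 6, 23, 11, 15, 4, 19, 25, 12, 20, 16, 26, 13, 21, 2, 17]

rank | idx | suffix
   0 |   0 | acfcebdbcbadefadefceefcdcef
   1 |  10 | adefadefceefcdcef
   2 |  14 | adefceefcdcef
   3 |   9 | badefadefceefcdcef
   4 |   7 | bcbadefadefceefcdcef
   5 |   5 | bdbcbadefadefceefcdcef
   6 |   8 | cbadefadefceefcdcef
   7 |  22 | cdcef
   8 |   3 | cebdbcbadefadefceefcdcef
   9 |  18 | ceefcdcef
  10 |  24 | cef
  11 |   1 | cfcebdbcbadefadefceefcdcef
  12 |   6 | dbcbadefadefceefcdcef
  13 |  23 | dcef
  14 |  11 | defadefceefcdcef
  15 |  15 | defceefcdcef
  16 |   4 | ebdbcbadefadefceefcdcef
  17 |  19 | eefcdcef
  18 |  25 | ef
  19 |  12 | efadefceefcdcef
  20 |  20 | efcdcef
  21 |  16 | efceefcdcef
  22 |  26 | f
  23 |  13 | fadefceefcdcef
  24 |  21 | fcdcef
  25 |   2 | fcebdbcbadefadefceefcdcef
  26 |  17 | fceefcdcef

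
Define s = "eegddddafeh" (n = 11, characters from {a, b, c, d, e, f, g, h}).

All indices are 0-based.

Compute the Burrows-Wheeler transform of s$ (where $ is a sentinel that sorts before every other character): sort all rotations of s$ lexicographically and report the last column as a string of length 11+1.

rank  rotation      last
    0  $eegddddafeh  h
    1  afeh$eegdddd  d
    2  dafeh$eegddd  d
    3  ddafeh$eegdd  d
    4  dddafeh$eegd  d
    5  ddddafeh$eeg  g
    6  eegddddafeh$  $
    7  egddddafeh$e  e
    8  eh$eegddddaf  f
    9  feh$eegdddda  a
   10  gddddafeh$ee  e
   11  h$eegddddafe  e

hddddg$efaee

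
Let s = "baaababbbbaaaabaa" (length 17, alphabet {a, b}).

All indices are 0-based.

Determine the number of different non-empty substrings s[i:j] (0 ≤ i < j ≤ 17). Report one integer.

rank→(start, suffix):
  0 → (16, 'a')
  1 → (15, 'aa')
  2 → (10, 'aaaabaa')
  3 → (11, 'aaabaa')
  4 → (1, 'aaababbbbaaaabaa')
  5 → (12, 'aabaa')
  6 → (2, 'aababbbbaaaabaa')
  7 → (13, 'abaa')
  8 → (3, 'ababbbbaaaabaa')
  9 → (5, 'abbbbaaaabaa')
  10 → (14, 'baa')
  11 → (9, 'baaaabaa')
  12 → (0, 'baaababbbbaaaabaa')
  13 → (4, 'babbbbaaaabaa')
  14 → (8, 'bbaaaabaa')
  15 → (7, 'bbbaaaabaa')
  16 → (6, 'bbbbaaaabaa')

SA = [16, 15, 10, 11, 1, 12, 2, 13, 3, 5, 14, 9, 0, 4, 8, 7, 6]
i: (SA[i-1],SA[i]) lcp shared
  1: (16,15) 1 'a'
  2: (15,10) 2 'aa'
  3: (10,11) 3 'aaa'
  4: (11,1) 5 'aaaba'
  5: (1,12) 2 'aa'
  6: (12,2) 4 'aaba'
  7: (2,13) 1 'a'
  8: (13,3) 3 'aba'
  9: (3,5) 2 'ab'
  10: (5,14) 0 ''
  11: (14,9) 3 'baa'
  12: (9,0) 4 'baaa'
  13: (0,4) 2 'ba'
  14: (4,8) 1 'b'
  15: (8,7) 2 'bb'
  16: (7,6) 3 'bbb'

n(n+1)/2 = 17·18/2 = 153
Σ LCP = 0 + 1 + 2 + 3 + 5 + 2 + 4 + 1 + 3 + 2 + 0 + 3 + 4 + 2 + 1 + 2 + 3 = 38
distinct = 153 − 38 = 115

115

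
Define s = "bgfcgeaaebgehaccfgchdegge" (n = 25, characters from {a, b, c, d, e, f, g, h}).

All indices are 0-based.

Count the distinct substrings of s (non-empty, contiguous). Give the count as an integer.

sorted suffixes:
  #0 SA[0]=6  'aaebgehaccfgchdegge'
  #1 SA[1]=13  'accfgchdegge'
  #2 SA[2]=7  'aebgehaccfgchdegge'
  #3 SA[3]=9  'bgehaccfgchdegge'
  #4 SA[4]=0  'bgfcgeaaebgehaccfgchdegge'
  #5 SA[5]=14  'ccfgchdegge'
  #6 SA[6]=15  'cfgchdegge'
  #7 SA[7]=3  'cgeaaebgehaccfgchdegge'
  #8 SA[8]=18  'chdegge'
  #9 SA[9]=20  'degge'
  #10 SA[10]=24  'e'
  #11 SA[11]=5  'eaaebgehaccfgchdegge'
  #12 SA[12]=8  'ebgehaccfgchdegge'
  #13 SA[13]=21  'egge'
  #14 SA[14]=11  'ehaccfgchdegge'
  #15 SA[15]=2  'fcgeaaebgehaccfgchdegge'
  #16 SA[16]=16  'fgchdegge'
  #17 SA[17]=17  'gchdegge'
  #18 SA[18]=23  'ge'
  #19 SA[19]=4  'geaaebgehaccfgchdegge'
  #20 SA[20]=10  'gehaccfgchdegge'
  #21 SA[21]=1  'gfcgeaaebgehaccfgchdegge'
  #22 SA[22]=22  'gge'
  #23 SA[23]=12  'haccfgchdegge'
  #24 SA[24]=19  'hdegge'

SA = [6, 13, 7, 9, 0, 14, 15, 3, 18, 20, 24, 5, 8, 21, 11, 2, 16, 17, 23, 4, 10, 1, 22, 12, 19]
rank  pair      lcp
   1  s[6:],s[13:]  1  'a'
   2  s[13:],s[7:]  1  'a'
   3  s[7:],s[9:]  0  ''
   4  s[9:],s[0:]  2  'bg'
   5  s[0:],s[14:]  0  ''
   6  s[14:],s[15:]  1  'c'
   7  s[15:],s[3:]  1  'c'
   8  s[3:],s[18:]  1  'c'
   9  s[18:],s[20:]  0  ''
  10  s[20:],s[24:]  0  ''
  11  s[24:],s[5:]  1  'e'
  12  s[5:],s[8:]  1  'e'
  13  s[8:],s[21:]  1  'e'
  14  s[21:],s[11:]  1  'e'
  15  s[11:],s[2:]  0  ''
  16  s[2:],s[16:]  1  'f'
  17  s[16:],s[17:]  0  ''
  18  s[17:],s[23:]  1  'g'
  19  s[23:],s[4:]  2  'ge'
  20  s[4:],s[10:]  2  'ge'
  21  s[10:],s[1:]  1  'g'
  22  s[1:],s[22:]  1  'g'
  23  s[22:],s[12:]  0  ''
  24  s[12:],s[19:]  1  'h'

n(n+1)/2 = 25·26/2 = 325
Σ LCP = 0 + 1 + 1 + 0 + 2 + 0 + 1 + 1 + 1 + 0 + 0 + 1 + 1 + 1 + 1 + 0 + 1 + 0 + 1 + 2 + 2 + 1 + 1 + 0 + 1 = 20
distinct = 325 − 20 = 305

305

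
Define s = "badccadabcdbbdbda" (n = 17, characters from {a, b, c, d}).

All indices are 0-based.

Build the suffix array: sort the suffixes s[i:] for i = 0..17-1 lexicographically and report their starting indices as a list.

rank | idx | suffix
   0 |  16 | a
   1 |   7 | abcdbbdbda
   2 |   5 | adabcdbbdbda
   3 |   1 | adccadabcdbbdbda
   4 |   0 | badccadabcdbbdbda
   5 |  11 | bbdbda
   6 |   8 | bcdbbdbda
   7 |  14 | bda
   8 |  12 | bdbda
   9 |   4 | cadabcdbbdbda
  10 |   3 | ccadabcdbbdbda
  11 |   9 | cdbbdbda
  12 |  15 | da
  13 |   6 | dabcdbbdbda
  14 |  10 | dbbdbda
  15 |  13 | dbda
  16 |   2 | dccadabcdbbdbda

[16, 7, 5, 1, 0, 11, 8, 14, 12, 4, 3, 9, 15, 6, 10, 13, 2]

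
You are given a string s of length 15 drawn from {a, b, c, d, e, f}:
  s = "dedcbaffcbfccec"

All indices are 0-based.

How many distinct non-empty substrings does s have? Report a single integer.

sorted suffixes:
  #0 SA[0]=5  'affcbfccec'
  #1 SA[1]=4  'baffcbfccec'
  #2 SA[2]=9  'bfccec'
  #3 SA[3]=14  'c'
  #4 SA[4]=3  'cbaffcbfccec'
  #5 SA[5]=8  'cbfccec'
  #6 SA[6]=11  'ccec'
  #7 SA[7]=12  'cec'
  #8 SA[8]=2  'dcbaffcbfccec'
  #9 SA[9]=0  'dedcbaffcbfccec'
  #10 SA[10]=13  'ec'
  #11 SA[11]=1  'edcbaffcbfccec'
  #12 SA[12]=7  'fcbfccec'
  #13 SA[13]=10  'fccec'
  #14 SA[14]=6  'ffcbfccec'

SA = [5, 4, 9, 14, 3, 8, 11, 12, 2, 0, 13, 1, 7, 10, 6]
rank  pair      lcp
   1  s[5:],s[4:]  0  ''
   2  s[4:],s[9:]  1  'b'
   3  s[9:],s[14:]  0  ''
   4  s[14:],s[3:]  1  'c'
   5  s[3:],s[8:]  2  'cb'
   6  s[8:],s[11:]  1  'c'
   7  s[11:],s[12:]  1  'c'
   8  s[12:],s[2:]  0  ''
   9  s[2:],s[0:]  1  'd'
  10  s[0:],s[13:]  0  ''
  11  s[13:],s[1:]  1  'e'
  12  s[1:],s[7:]  0  ''
  13  s[7:],s[10:]  2  'fc'
  14  s[10:],s[6:]  1  'f'

n(n+1)/2 = 15·16/2 = 120
Σ LCP = 0 + 0 + 1 + 0 + 1 + 2 + 1 + 1 + 0 + 1 + 0 + 1 + 0 + 2 + 1 = 11
distinct = 120 − 11 = 109

109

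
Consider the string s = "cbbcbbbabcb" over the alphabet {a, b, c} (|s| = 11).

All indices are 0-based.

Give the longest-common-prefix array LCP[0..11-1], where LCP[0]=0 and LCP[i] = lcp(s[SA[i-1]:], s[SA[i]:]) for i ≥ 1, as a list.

[0, 0, 1, 1, 2, 2, 1, 3, 0, 2, 3]

rank | idx | suffix
   0 |   7 | abcb
   1 |  10 | b
   2 |   6 | babcb
   3 |   5 | bbabcb
   4 |   4 | bbbabcb
   5 |   1 | bbcbbbabcb
   6 |   8 | bcb
   7 |   2 | bcbbbabcb
   8 |   9 | cb
   9 |   3 | cbbbabcb
  10 |   0 | cbbcbbbabcb

SA = [7, 10, 6, 5, 4, 1, 8, 2, 9, 3, 0]
[i] adj suffixes → lcp
  [1] 7/10 → 0 ('')
  [2] 10/6 → 1 ('b')
  [3] 6/5 → 1 ('b')
  [4] 5/4 → 2 ('bb')
  [5] 4/1 → 2 ('bb')
  [6] 1/8 → 1 ('b')
  [7] 8/2 → 3 ('bcb')
  [8] 2/9 → 0 ('')
  [9] 9/3 → 2 ('cb')
  [10] 3/0 → 3 ('cbb')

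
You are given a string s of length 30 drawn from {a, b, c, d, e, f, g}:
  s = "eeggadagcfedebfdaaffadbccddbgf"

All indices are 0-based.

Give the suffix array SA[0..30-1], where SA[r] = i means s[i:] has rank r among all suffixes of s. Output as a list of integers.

sorted suffixes:
  #0 SA[0]=16  'aaffadbccddbgf'
  #1 SA[1]=4  'adagcfedebfdaaffadbccddbgf'
  #2 SA[2]=20  'adbccddbgf'
  #3 SA[3]=17  'affadbccddbgf'
  #4 SA[4]=6  'agcfedebfdaaffadbccddbgf'
  #5 SA[5]=22  'bccddbgf'
  #6 SA[6]=13  'bfdaaffadbccddbgf'
  #7 SA[7]=27  'bgf'
  #8 SA[8]=23  'ccddbgf'
  #9 SA[9]=24  'cddbgf'
  #10 SA[10]=8  'cfedebfdaaffadbccddbgf'
  #11 SA[11]=15  'daaffadbccddbgf'
  #12 SA[12]=5  'dagcfedebfdaaffadbccddbgf'
  #13 SA[13]=21  'dbccddbgf'
  #14 SA[14]=26  'dbgf'
  #15 SA[15]=25  'ddbgf'
  #16 SA[16]=11  'debfdaaffadbccddbgf'
  #17 SA[17]=12  'ebfdaaffadbccddbgf'
  #18 SA[18]=10  'edebfdaaffadbccddbgf'
  #19 SA[19]=0  'eeggadagcfedebfdaaffadbccddbgf'
  #20 SA[20]=1  'eggadagcfedebfdaaffadbccddbgf'
  #21 SA[21]=29  'f'
  #22 SA[22]=19  'fadbccddbgf'
  #23 SA[23]=14  'fdaaffadbccddbgf'
  #24 SA[24]=9  'fedebfdaaffadbccddbgf'
  #25 SA[25]=18  'ffadbccddbgf'
  #26 SA[26]=3  'gadagcfedebfdaaffadbccddbgf'
  #27 SA[27]=7  'gcfedebfdaaffadbccddbgf'
  #28 SA[28]=28  'gf'
  #29 SA[29]=2  'ggadagcfedebfdaaffadbccddbgf'

[16, 4, 20, 17, 6, 22, 13, 27, 23, 24, 8, 15, 5, 21, 26, 25, 11, 12, 10, 0, 1, 29, 19, 14, 9, 18, 3, 7, 28, 2]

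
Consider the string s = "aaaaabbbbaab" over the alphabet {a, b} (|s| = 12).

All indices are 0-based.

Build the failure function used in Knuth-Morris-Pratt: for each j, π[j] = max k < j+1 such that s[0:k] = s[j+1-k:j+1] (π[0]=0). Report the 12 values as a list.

[0, 1, 2, 3, 4, 0, 0, 0, 0, 1, 2, 0]

π[0] = 0
j=1 s[j]='a': π[1]=1 (border 'a')
j=2 s[j]='a': π[2]=2 (border 'aa')
j=3 s[j]='a': π[3]=3 (border 'aaa')
j=4 s[j]='a': π[4]=4 (border 'aaaa')
j=5 s[j]='b': k: 4→3→2→1→0; π[5]=0 (border '')
j=6 s[j]='b': π[6]=0 (border '')
j=7 s[j]='b': π[7]=0 (border '')
j=8 s[j]='b': π[8]=0 (border '')
j=9 s[j]='a': π[9]=1 (border 'a')
j=10 s[j]='a': π[10]=2 (border 'aa')
j=11 s[j]='b': k: 2→1→0; π[11]=0 (border '')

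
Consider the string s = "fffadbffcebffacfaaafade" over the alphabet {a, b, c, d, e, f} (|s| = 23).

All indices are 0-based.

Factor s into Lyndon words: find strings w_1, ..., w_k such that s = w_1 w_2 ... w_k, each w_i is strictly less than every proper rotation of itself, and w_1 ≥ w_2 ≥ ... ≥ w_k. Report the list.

["f", "f", "f", "adbffcebff", "acf", "aaafade"]

emit factor 1: 'f' (i=0, period=1)
emit factor 2: 'f' (i=1, period=1)
emit factor 3: 'f' (i=2, period=1)
emit factor 4: 'adbffcebff' (i=3, period=10)
emit factor 5: 'acf' (i=13, period=3)
emit factor 6: 'aaafade' (i=16, period=7)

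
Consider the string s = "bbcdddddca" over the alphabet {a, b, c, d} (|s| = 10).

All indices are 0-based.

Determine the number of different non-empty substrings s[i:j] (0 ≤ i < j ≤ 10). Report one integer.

43

rank→(start, suffix):
  0 → (9, 'a')
  1 → (0, 'bbcdddddca')
  2 → (1, 'bcdddddca')
  3 → (8, 'ca')
  4 → (2, 'cdddddca')
  5 → (7, 'dca')
  6 → (6, 'ddca')
  7 → (5, 'dddca')
  8 → (4, 'ddddca')
  9 → (3, 'dddddca')

SA = [9, 0, 1, 8, 2, 7, 6, 5, 4, 3]
i: (SA[i-1],SA[i]) lcp shared
  1: (9,0) 0 ''
  2: (0,1) 1 'b'
  3: (1,8) 0 ''
  4: (8,2) 1 'c'
  5: (2,7) 0 ''
  6: (7,6) 1 'd'
  7: (6,5) 2 'dd'
  8: (5,4) 3 'ddd'
  9: (4,3) 4 'dddd'

n(n+1)/2 = 10·11/2 = 55
Σ LCP = 0 + 0 + 1 + 0 + 1 + 0 + 1 + 2 + 3 + 4 = 12
distinct = 55 − 12 = 43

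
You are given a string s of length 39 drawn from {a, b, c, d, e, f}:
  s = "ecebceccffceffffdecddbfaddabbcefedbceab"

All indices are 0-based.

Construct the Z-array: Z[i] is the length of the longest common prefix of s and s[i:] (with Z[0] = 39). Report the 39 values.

Z[0]=39
i=1: i≥r, start 0; Z[1]=0
i=2: i≥r, start 0; Z[2]=1 extend→box=[2,3)
i=3: i≥r, start 0; Z[3]=0
i=4: i≥r, start 0; Z[4]=0
i=5: i≥r, start 0; Z[5]=2 extend→box=[5,7)
i=6: min(r-i=1, Z[1]=0)=0; Z[6]=0
i=7: i≥r, start 0; Z[7]=0
i=8: i≥r, start 0; Z[8]=0
i=9: i≥r, start 0; Z[9]=0
i=10: i≥r, start 0; Z[10]=0
i=11: i≥r, start 0; Z[11]=1 extend→box=[11,12)
i=12: i≥r, start 0; Z[12]=0
i=13: i≥r, start 0; Z[13]=0
i=14: i≥r, start 0; Z[14]=0
i=15: i≥r, start 0; Z[15]=0
i=16: i≥r, start 0; Z[16]=0
i=17: i≥r, start 0; Z[17]=2 extend→box=[17,19)
i=18: min(r-i=1, Z[1]=0)=0; Z[18]=0
i=19: i≥r, start 0; Z[19]=0
i=20: i≥r, start 0; Z[20]=0
i=21: i≥r, start 0; Z[21]=0
i=22: i≥r, start 0; Z[22]=0
i=23: i≥r, start 0; Z[23]=0
i=24: i≥r, start 0; Z[24]=0
i=25: i≥r, start 0; Z[25]=0
i=26: i≥r, start 0; Z[26]=0
i=27: i≥r, start 0; Z[27]=0
i=28: i≥r, start 0; Z[28]=0
i=29: i≥r, start 0; Z[29]=0
i=30: i≥r, start 0; Z[30]=1 extend→box=[30,31)
i=31: i≥r, start 0; Z[31]=0
i=32: i≥r, start 0; Z[32]=1 extend→box=[32,33)
i=33: i≥r, start 0; Z[33]=0
i=34: i≥r, start 0; Z[34]=0
i=35: i≥r, start 0; Z[35]=0
i=36: i≥r, start 0; Z[36]=1 extend→box=[36,37)
i=37: i≥r, start 0; Z[37]=0
i=38: i≥r, start 0; Z[38]=0

[39, 0, 1, 0, 0, 2, 0, 0, 0, 0, 0, 1, 0, 0, 0, 0, 0, 2, 0, 0, 0, 0, 0, 0, 0, 0, 0, 0, 0, 0, 1, 0, 1, 0, 0, 0, 1, 0, 0]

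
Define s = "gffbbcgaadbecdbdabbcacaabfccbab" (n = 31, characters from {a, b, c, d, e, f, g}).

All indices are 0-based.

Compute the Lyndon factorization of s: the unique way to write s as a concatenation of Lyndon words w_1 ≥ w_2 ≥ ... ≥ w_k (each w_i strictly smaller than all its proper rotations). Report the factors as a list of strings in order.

["g", "f", "f", "bbcg", "aadbecdbdabbcac", "aabfccbab"]

emit factor 1: 'g' (i=0, period=1)
emit factor 2: 'f' (i=1, period=1)
emit factor 3: 'f' (i=2, period=1)
emit factor 4: 'bbcg' (i=3, period=4)
emit factor 5: 'aadbecdbdabbcac' (i=7, period=15)
emit factor 6: 'aabfccbab' (i=22, period=9)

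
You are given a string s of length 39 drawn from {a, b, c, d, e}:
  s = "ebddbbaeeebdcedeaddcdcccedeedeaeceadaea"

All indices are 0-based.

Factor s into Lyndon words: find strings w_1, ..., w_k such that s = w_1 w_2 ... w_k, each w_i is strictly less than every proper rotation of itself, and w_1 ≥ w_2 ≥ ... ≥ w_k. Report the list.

["e", "bdd", "b", "b", "aeeebdcede", "addcdcccedeedeaece", "adae", "a"]

emit factor 1: 'e' (i=0, period=1)
emit factor 2: 'bdd' (i=1, period=3)
emit factor 3: 'b' (i=4, period=1)
emit factor 4: 'b' (i=5, period=1)
emit factor 5: 'aeeebdcede' (i=6, period=10)
emit factor 6: 'addcdcccedeedeaece' (i=16, period=18)
emit factor 7: 'adae' (i=34, period=4)
emit factor 8: 'a' (i=38, period=1)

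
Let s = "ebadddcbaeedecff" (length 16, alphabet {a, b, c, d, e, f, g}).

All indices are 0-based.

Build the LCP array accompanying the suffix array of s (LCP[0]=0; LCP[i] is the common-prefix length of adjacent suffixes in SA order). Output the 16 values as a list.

rank | idx | suffix
   0 |   2 | adddcbaeedecff
   1 |   8 | aeedecff
   2 |   1 | badddcbaeedecff
   3 |   7 | baeedecff
   4 |   6 | cbaeedecff
   5 |  13 | cff
   6 |   5 | dcbaeedecff
   7 |   4 | ddcbaeedecff
   8 |   3 | dddcbaeedecff
   9 |  11 | decff
  10 |   0 | ebadddcbaeedecff
  11 |  12 | ecff
  12 |  10 | edecff
  13 |   9 | eedecff
  14 |  15 | f
  15 |  14 | ff

SA = [2, 8, 1, 7, 6, 13, 5, 4, 3, 11, 0, 12, 10, 9, 15, 14]
i: (SA[i-1],SA[i]) lcp shared
  1: (2,8) 1 'a'
  2: (8,1) 0 ''
  3: (1,7) 2 'ba'
  4: (7,6) 0 ''
  5: (6,13) 1 'c'
  6: (13,5) 0 ''
  7: (5,4) 1 'd'
  8: (4,3) 2 'dd'
  9: (3,11) 1 'd'
  10: (11,0) 0 ''
  11: (0,12) 1 'e'
  12: (12,10) 1 'e'
  13: (10,9) 1 'e'
  14: (9,15) 0 ''
  15: (15,14) 1 'f'

[0, 1, 0, 2, 0, 1, 0, 1, 2, 1, 0, 1, 1, 1, 0, 1]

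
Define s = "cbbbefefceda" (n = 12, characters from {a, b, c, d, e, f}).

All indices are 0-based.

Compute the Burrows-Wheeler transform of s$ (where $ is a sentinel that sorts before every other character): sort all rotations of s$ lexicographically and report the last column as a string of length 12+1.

rank  rotation       last
    0  $cbbbefefceda  a
    1  a$cbbbefefced  d
    2  bbbefefceda$c  c
    3  bbefefceda$cb  b
    4  befefceda$cbb  b
    5  cbbbefefceda$  $
    6  ceda$cbbbefef  f
    7  da$cbbbefefce  e
    8  eda$cbbbefefc  c
    9  efceda$cbbbef  f
   10  efefceda$cbbb  b
   11  fceda$cbbbefe  e
   12  fefceda$cbbbe  e

adcbb$fecfbee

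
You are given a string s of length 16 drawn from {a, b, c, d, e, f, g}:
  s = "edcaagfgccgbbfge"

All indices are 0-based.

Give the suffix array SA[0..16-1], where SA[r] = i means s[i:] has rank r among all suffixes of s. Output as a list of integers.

[3, 4, 11, 12, 2, 8, 9, 1, 15, 0, 6, 13, 10, 7, 14, 5]

sorted suffixes:
  #0 SA[0]=3  'aagfgccgbbfge'
  #1 SA[1]=4  'agfgccgbbfge'
  #2 SA[2]=11  'bbfge'
  #3 SA[3]=12  'bfge'
  #4 SA[4]=2  'caagfgccgbbfge'
  #5 SA[5]=8  'ccgbbfge'
  #6 SA[6]=9  'cgbbfge'
  #7 SA[7]=1  'dcaagfgccgbbfge'
  #8 SA[8]=15  'e'
  #9 SA[9]=0  'edcaagfgccgbbfge'
  #10 SA[10]=6  'fgccgbbfge'
  #11 SA[11]=13  'fge'
  #12 SA[12]=10  'gbbfge'
  #13 SA[13]=7  'gccgbbfge'
  #14 SA[14]=14  'ge'
  #15 SA[15]=5  'gfgccgbbfge'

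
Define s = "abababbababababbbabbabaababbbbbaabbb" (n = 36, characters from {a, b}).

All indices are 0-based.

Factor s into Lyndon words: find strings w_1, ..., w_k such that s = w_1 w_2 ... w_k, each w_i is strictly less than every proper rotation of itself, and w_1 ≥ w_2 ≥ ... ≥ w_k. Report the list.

emit factor 1: 'abababb' (i=0, period=7)
emit factor 2: 'ababababbbabb' (i=7, period=13)
emit factor 3: 'ab' (i=20, period=2)
emit factor 4: 'aababbbbbaabbb' (i=22, period=14)

["abababb", "ababababbbabb", "ab", "aababbbbbaabbb"]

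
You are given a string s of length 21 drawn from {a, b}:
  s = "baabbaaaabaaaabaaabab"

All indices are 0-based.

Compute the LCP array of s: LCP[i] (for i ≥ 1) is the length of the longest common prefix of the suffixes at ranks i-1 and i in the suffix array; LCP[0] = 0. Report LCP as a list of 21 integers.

[0, 8, 3, 7, 5, 2, 6, 4, 3, 1, 2, 5, 3, 2, 0, 1, 9, 4, 3, 2, 1]

sorted suffixes:
  #0 SA[0]=5  'aaaabaaaabaaabab'
  #1 SA[1]=10  'aaaabaaabab'
  #2 SA[2]=6  'aaabaaaabaaabab'
  #3 SA[3]=11  'aaabaaabab'
  #4 SA[4]=15  'aaabab'
  #5 SA[5]=7  'aabaaaabaaabab'
  #6 SA[6]=12  'aabaaabab'
  #7 SA[7]=16  'aabab'
  #8 SA[8]=1  'aabbaaaabaaaabaaabab'
  #9 SA[9]=19  'ab'
  #10 SA[10]=8  'abaaaabaaabab'
  #11 SA[11]=13  'abaaabab'
  #12 SA[12]=17  'abab'
  #13 SA[13]=2  'abbaaaabaaaabaaabab'
  #14 SA[14]=20  'b'
  #15 SA[15]=4  'baaaabaaaabaaabab'
  #16 SA[16]=9  'baaaabaaabab'
  #17 SA[17]=14  'baaabab'
  #18 SA[18]=0  'baabbaaaabaaaabaaabab'
  #19 SA[19]=18  'bab'
  #20 SA[20]=3  'bbaaaabaaaabaaabab'

SA = [5, 10, 6, 11, 15, 7, 12, 16, 1, 19, 8, 13, 17, 2, 20, 4, 9, 14, 0, 18, 3]
i: (SA[i-1],SA[i]) lcp shared
  1: (5,10) 8 'aaaabaaa'
  2: (10,6) 3 'aaa'
  3: (6,11) 7 'aaabaaa'
  4: (11,15) 5 'aaaba'
  5: (15,7) 2 'aa'
  6: (7,12) 6 'aabaaa'
  7: (12,16) 4 'aaba'
  8: (16,1) 3 'aab'
  9: (1,19) 1 'a'
  10: (19,8) 2 'ab'
  11: (8,13) 5 'abaaa'
  12: (13,17) 3 'aba'
  13: (17,2) 2 'ab'
  14: (2,20) 0 ''
  15: (20,4) 1 'b'
  16: (4,9) 9 'baaaabaaa'
  17: (9,14) 4 'baaa'
  18: (14,0) 3 'baa'
  19: (0,18) 2 'ba'
  20: (18,3) 1 'b'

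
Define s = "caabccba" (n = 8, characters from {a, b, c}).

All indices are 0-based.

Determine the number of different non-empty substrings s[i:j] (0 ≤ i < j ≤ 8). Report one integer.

sorted suffixes:
  #0 SA[0]=7  'a'
  #1 SA[1]=1  'aabccba'
  #2 SA[2]=2  'abccba'
  #3 SA[3]=6  'ba'
  #4 SA[4]=3  'bccba'
  #5 SA[5]=0  'caabccba'
  #6 SA[6]=5  'cba'
  #7 SA[7]=4  'ccba'

SA = [7, 1, 2, 6, 3, 0, 5, 4]
i: (SA[i-1],SA[i]) lcp shared
  1: (7,1) 1 'a'
  2: (1,2) 1 'a'
  3: (2,6) 0 ''
  4: (6,3) 1 'b'
  5: (3,0) 0 ''
  6: (0,5) 1 'c'
  7: (5,4) 1 'c'

n(n+1)/2 = 8·9/2 = 36
Σ LCP = 0 + 1 + 1 + 0 + 1 + 0 + 1 + 1 = 5
distinct = 36 − 5 = 31

31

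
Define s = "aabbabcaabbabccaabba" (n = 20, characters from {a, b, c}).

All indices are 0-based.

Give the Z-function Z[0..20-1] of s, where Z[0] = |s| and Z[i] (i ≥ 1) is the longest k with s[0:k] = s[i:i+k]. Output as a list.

[20, 1, 0, 0, 1, 0, 0, 7, 1, 0, 0, 1, 0, 0, 0, 5, 1, 0, 0, 1]

Z[0]=20
i=1: fresh scan; Z[1]=1 grow→box=[1,2)
i=2: fresh scan; Z[2]=0
i=3: fresh scan; Z[3]=0
i=4: fresh scan; Z[4]=1 grow→box=[4,5)
i=5: fresh scan; Z[5]=0
i=6: fresh scan; Z[6]=0
i=7: fresh scan; Z[7]=7 grow→box=[7,14)
i=8: min(r-i=6, Z[1]=1)=1; Z[8]=1
i=9: min(r-i=5, Z[2]=0)=0; Z[9]=0
i=10: min(r-i=4, Z[3]=0)=0; Z[10]=0
i=11: min(r-i=3, Z[4]=1)=1; Z[11]=1
i=12: min(r-i=2, Z[5]=0)=0; Z[12]=0
i=13: min(r-i=1, Z[6]=0)=0; Z[13]=0
i=14: fresh scan; Z[14]=0
i=15: fresh scan; Z[15]=5 grow→box=[15,20)
i=16: min(r-i=4, Z[1]=1)=1; Z[16]=1
i=17: min(r-i=3, Z[2]=0)=0; Z[17]=0
i=18: min(r-i=2, Z[3]=0)=0; Z[18]=0
i=19: min(r-i=1, Z[4]=1)=1; Z[19]=1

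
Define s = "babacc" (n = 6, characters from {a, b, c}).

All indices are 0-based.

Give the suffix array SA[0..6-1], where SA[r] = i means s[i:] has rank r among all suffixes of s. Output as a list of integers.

rank→(start, suffix):
  0 → (1, 'abacc')
  1 → (3, 'acc')
  2 → (0, 'babacc')
  3 → (2, 'bacc')
  4 → (5, 'c')
  5 → (4, 'cc')

[1, 3, 0, 2, 5, 4]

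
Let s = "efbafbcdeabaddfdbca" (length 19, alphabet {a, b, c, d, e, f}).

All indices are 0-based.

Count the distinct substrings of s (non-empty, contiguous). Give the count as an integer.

rank | idx | suffix
   0 |  18 | a
   1 |   9 | abaddfdbca
   2 |  11 | addfdbca
   3 |   3 | afbcdeabaddfdbca
   4 |  10 | baddfdbca
   5 |   2 | bafbcdeabaddfdbca
   6 |  16 | bca
   7 |   5 | bcdeabaddfdbca
   8 |  17 | ca
   9 |   6 | cdeabaddfdbca
  10 |  15 | dbca
  11 |  12 | ddfdbca
  12 |   7 | deabaddfdbca
  13 |  13 | dfdbca
  14 |   8 | eabaddfdbca
  15 |   0 | efbafbcdeabaddfdbca
  16 |   1 | fbafbcdeabaddfdbca
  17 |   4 | fbcdeabaddfdbca
  18 |  14 | fdbca

SA = [18, 9, 11, 3, 10, 2, 16, 5, 17, 6, 15, 12, 7, 13, 8, 0, 1, 4, 14]
i: (SA[i-1],SA[i]) lcp shared
  1: (18,9) 1 'a'
  2: (9,11) 1 'a'
  3: (11,3) 1 'a'
  4: (3,10) 0 ''
  5: (10,2) 2 'ba'
  6: (2,16) 1 'b'
  7: (16,5) 2 'bc'
  8: (5,17) 0 ''
  9: (17,6) 1 'c'
  10: (6,15) 0 ''
  11: (15,12) 1 'd'
  12: (12,7) 1 'd'
  13: (7,13) 1 'd'
  14: (13,8) 0 ''
  15: (8,0) 1 'e'
  16: (0,1) 0 ''
  17: (1,4) 2 'fb'
  18: (4,14) 1 'f'

n(n+1)/2 = 19·20/2 = 190
Σ LCP = 0 + 1 + 1 + 1 + 0 + 2 + 1 + 2 + 0 + 1 + 0 + 1 + 1 + 1 + 0 + 1 + 0 + 2 + 1 = 16
distinct = 190 − 16 = 174

174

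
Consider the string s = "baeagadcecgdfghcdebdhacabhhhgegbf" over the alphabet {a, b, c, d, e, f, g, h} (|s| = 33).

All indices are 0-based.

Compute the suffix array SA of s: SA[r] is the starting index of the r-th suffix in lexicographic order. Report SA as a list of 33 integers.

sorted suffixes:
  #0 SA[0]=23  'abhhhgegbf'
  #1 SA[1]=21  'acabhhhgegbf'
  #2 SA[2]=5  'adcecgdfghcdebdhacabhhhgegbf'
  #3 SA[3]=1  'aeagadcecgdfghcdebdhacabhhhgegbf'
  #4 SA[4]=3  'agadcecgdfghcdebdhacabhhhgegbf'
  #5 SA[5]=0  'baeagadcecgdfghcdebdhacabhhhgegbf'
  #6 SA[6]=18  'bdhacabhhhgegbf'
  #7 SA[7]=31  'bf'
  #8 SA[8]=24  'bhhhgegbf'
  #9 SA[9]=22  'cabhhhgegbf'
  #10 SA[10]=15  'cdebdhacabhhhgegbf'
  #11 SA[11]=7  'cecgdfghcdebdhacabhhhgegbf'
  #12 SA[12]=9  'cgdfghcdebdhacabhhhgegbf'
  #13 SA[13]=6  'dcecgdfghcdebdhacabhhhgegbf'
  #14 SA[14]=16  'debdhacabhhhgegbf'
  #15 SA[15]=11  'dfghcdebdhacabhhhgegbf'
  #16 SA[16]=19  'dhacabhhhgegbf'
  #17 SA[17]=2  'eagadcecgdfghcdebdhacabhhhgegbf'
  #18 SA[18]=17  'ebdhacabhhhgegbf'
  #19 SA[19]=8  'ecgdfghcdebdhacabhhhgegbf'
  #20 SA[20]=29  'egbf'
  #21 SA[21]=32  'f'
  #22 SA[22]=12  'fghcdebdhacabhhhgegbf'
  #23 SA[23]=4  'gadcecgdfghcdebdhacabhhhgegbf'
  #24 SA[24]=30  'gbf'
  #25 SA[25]=10  'gdfghcdebdhacabhhhgegbf'
  #26 SA[26]=28  'gegbf'
  #27 SA[27]=13  'ghcdebdhacabhhhgegbf'
  #28 SA[28]=20  'hacabhhhgegbf'
  #29 SA[29]=14  'hcdebdhacabhhhgegbf'
  #30 SA[30]=27  'hgegbf'
  #31 SA[31]=26  'hhgegbf'
  #32 SA[32]=25  'hhhgegbf'

[23, 21, 5, 1, 3, 0, 18, 31, 24, 22, 15, 7, 9, 6, 16, 11, 19, 2, 17, 8, 29, 32, 12, 4, 30, 10, 28, 13, 20, 14, 27, 26, 25]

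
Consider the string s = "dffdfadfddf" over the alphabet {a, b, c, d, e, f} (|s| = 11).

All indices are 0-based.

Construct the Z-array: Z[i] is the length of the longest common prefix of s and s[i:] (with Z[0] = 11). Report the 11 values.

[11, 0, 0, 2, 0, 0, 2, 0, 1, 2, 0]

Z[0]=11
i=1: outside box; Z[1]=0
i=2: outside box; Z[2]=0
i=3: outside box; Z[3]=2 scan→box=[3,5)
i=4: min(r-i=1, Z[1]=0)=0; Z[4]=0
i=5: outside box; Z[5]=0
i=6: outside box; Z[6]=2 scan→box=[6,8)
i=7: min(r-i=1, Z[1]=0)=0; Z[7]=0
i=8: outside box; Z[8]=1 scan→box=[8,9)
i=9: outside box; Z[9]=2 scan→box=[9,11)
i=10: min(r-i=1, Z[1]=0)=0; Z[10]=0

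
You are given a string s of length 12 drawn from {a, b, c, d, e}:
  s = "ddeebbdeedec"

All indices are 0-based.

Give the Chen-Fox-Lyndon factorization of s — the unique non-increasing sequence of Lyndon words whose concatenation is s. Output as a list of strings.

emit factor 1: 'ddee' (i=0, period=4)
emit factor 2: 'bbdeedec' (i=4, period=8)

["ddee", "bbdeedec"]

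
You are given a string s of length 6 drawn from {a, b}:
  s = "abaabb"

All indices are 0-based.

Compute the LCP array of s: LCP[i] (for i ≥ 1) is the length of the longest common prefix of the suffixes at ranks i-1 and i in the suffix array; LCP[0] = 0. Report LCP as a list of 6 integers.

[0, 1, 2, 0, 1, 1]

sorted suffixes:
  #0 SA[0]=2  'aabb'
  #1 SA[1]=0  'abaabb'
  #2 SA[2]=3  'abb'
  #3 SA[3]=5  'b'
  #4 SA[4]=1  'baabb'
  #5 SA[5]=4  'bb'

SA = [2, 0, 3, 5, 1, 4]
i: (SA[i-1],SA[i]) lcp shared
  1: (2,0) 1 'a'
  2: (0,3) 2 'ab'
  3: (3,5) 0 ''
  4: (5,1) 1 'b'
  5: (1,4) 1 'b'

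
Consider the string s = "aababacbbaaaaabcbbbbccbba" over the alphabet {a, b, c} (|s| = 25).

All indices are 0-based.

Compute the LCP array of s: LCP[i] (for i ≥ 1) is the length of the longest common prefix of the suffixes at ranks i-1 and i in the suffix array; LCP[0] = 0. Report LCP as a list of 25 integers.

[0, 1, 4, 3, 2, 3, 1, 3, 2, 1, 0, 2, 2, 2, 1, 3, 2, 3, 2, 1, 2, 0, 4, 3, 1]

rank→(start, suffix):
  0 → (24, 'a')
  1 → (9, 'aaaaabcbbbbccbba')
  2 → (10, 'aaaabcbbbbccbba')
  3 → (11, 'aaabcbbbbccbba')
  4 → (0, 'aababacbbaaaaabcbbbbccbba')
  5 → (12, 'aabcbbbbccbba')
  6 → (1, 'ababacbbaaaaabcbbbbccbba')
  7 → (3, 'abacbbaaaaabcbbbbccbba')
  8 → (13, 'abcbbbbccbba')
  9 → (5, 'acbbaaaaabcbbbbccbba')
  10 → (23, 'ba')
  11 → (8, 'baaaaabcbbbbccbba')
  12 → (2, 'babacbbaaaaabcbbbbccbba')
  13 → (4, 'bacbbaaaaabcbbbbccbba')
  14 → (22, 'bba')
  15 → (7, 'bbaaaaabcbbbbccbba')
  16 → (16, 'bbbbccbba')
  17 → (17, 'bbbccbba')
  18 → (18, 'bbccbba')
  19 → (14, 'bcbbbbccbba')
  20 → (19, 'bccbba')
  21 → (21, 'cbba')
  22 → (6, 'cbbaaaaabcbbbbccbba')
  23 → (15, 'cbbbbccbba')
  24 → (20, 'ccbba')

SA = [24, 9, 10, 11, 0, 12, 1, 3, 13, 5, 23, 8, 2, 4, 22, 7, 16, 17, 18, 14, 19, 21, 6, 15, 20]
i: (SA[i-1],SA[i]) lcp shared
  1: (24,9) 1 'a'
  2: (9,10) 4 'aaaa'
  3: (10,11) 3 'aaa'
  4: (11,0) 2 'aa'
  5: (0,12) 3 'aab'
  6: (12,1) 1 'a'
  7: (1,3) 3 'aba'
  8: (3,13) 2 'ab'
  9: (13,5) 1 'a'
  10: (5,23) 0 ''
  11: (23,8) 2 'ba'
  12: (8,2) 2 'ba'
  13: (2,4) 2 'ba'
  14: (4,22) 1 'b'
  15: (22,7) 3 'bba'
  16: (7,16) 2 'bb'
  17: (16,17) 3 'bbb'
  18: (17,18) 2 'bb'
  19: (18,14) 1 'b'
  20: (14,19) 2 'bc'
  21: (19,21) 0 ''
  22: (21,6) 4 'cbba'
  23: (6,15) 3 'cbb'
  24: (15,20) 1 'c'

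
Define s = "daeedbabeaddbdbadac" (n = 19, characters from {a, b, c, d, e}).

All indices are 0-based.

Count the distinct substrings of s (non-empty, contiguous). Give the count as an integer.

170

sorted suffixes:
  #0 SA[0]=6  'abeaddbdbadac'
  #1 SA[1]=17  'ac'
  #2 SA[2]=15  'adac'
  #3 SA[3]=9  'addbdbadac'
  #4 SA[4]=1  'aeedbabeaddbdbadac'
  #5 SA[5]=5  'babeaddbdbadac'
  #6 SA[6]=14  'badac'
  #7 SA[7]=12  'bdbadac'
  #8 SA[8]=7  'beaddbdbadac'
  #9 SA[9]=18  'c'
  #10 SA[10]=16  'dac'
  #11 SA[11]=0  'daeedbabeaddbdbadac'
  #12 SA[12]=4  'dbabeaddbdbadac'
  #13 SA[13]=13  'dbadac'
  #14 SA[14]=11  'dbdbadac'
  #15 SA[15]=10  'ddbdbadac'
  #16 SA[16]=8  'eaddbdbadac'
  #17 SA[17]=3  'edbabeaddbdbadac'
  #18 SA[18]=2  'eedbabeaddbdbadac'

SA = [6, 17, 15, 9, 1, 5, 14, 12, 7, 18, 16, 0, 4, 13, 11, 10, 8, 3, 2]
rank  pair      lcp
   1  s[6:],s[17:]  1  'a'
   2  s[17:],s[15:]  1  'a'
   3  s[15:],s[9:]  2  'ad'
   4  s[9:],s[1:]  1  'a'
   5  s[1:],s[5:]  0  ''
   6  s[5:],s[14:]  2  'ba'
   7  s[14:],s[12:]  1  'b'
   8  s[12:],s[7:]  1  'b'
   9  s[7:],s[18:]  0  ''
  10  s[18:],s[16:]  0  ''
  11  s[16:],s[0:]  2  'da'
  12  s[0:],s[4:]  1  'd'
  13  s[4:],s[13:]  3  'dba'
  14  s[13:],s[11:]  2  'db'
  15  s[11:],s[10:]  1  'd'
  16  s[10:],s[8:]  0  ''
  17  s[8:],s[3:]  1  'e'
  18  s[3:],s[2:]  1  'e'

n(n+1)/2 = 19·20/2 = 190
Σ LCP = 0 + 1 + 1 + 2 + 1 + 0 + 2 + 1 + 1 + 0 + 0 + 2 + 1 + 3 + 2 + 1 + 0 + 1 + 1 = 20
distinct = 190 − 20 = 170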